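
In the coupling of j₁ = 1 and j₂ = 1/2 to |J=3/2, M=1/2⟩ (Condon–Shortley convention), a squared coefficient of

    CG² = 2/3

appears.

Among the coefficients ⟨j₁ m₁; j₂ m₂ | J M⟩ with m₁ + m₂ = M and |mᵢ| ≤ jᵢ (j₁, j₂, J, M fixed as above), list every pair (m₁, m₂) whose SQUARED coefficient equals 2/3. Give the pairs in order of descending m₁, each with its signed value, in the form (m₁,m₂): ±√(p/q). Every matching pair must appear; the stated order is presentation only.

Admissible pairs with m₁+m₂ = M = 1/2: (0,1/2), (1,-1/2)
  (m₁,m₂)=(1,-1/2): CG² = 1/3, CG = +√(1/3)
  (m₁,m₂)=(0,1/2): CG² = 2/3, CG = +√(2/3)   ← matches the target
Pairs with CG² = 2/3: (0,1/2): +√(2/3)

(0,1/2): +√(2/3)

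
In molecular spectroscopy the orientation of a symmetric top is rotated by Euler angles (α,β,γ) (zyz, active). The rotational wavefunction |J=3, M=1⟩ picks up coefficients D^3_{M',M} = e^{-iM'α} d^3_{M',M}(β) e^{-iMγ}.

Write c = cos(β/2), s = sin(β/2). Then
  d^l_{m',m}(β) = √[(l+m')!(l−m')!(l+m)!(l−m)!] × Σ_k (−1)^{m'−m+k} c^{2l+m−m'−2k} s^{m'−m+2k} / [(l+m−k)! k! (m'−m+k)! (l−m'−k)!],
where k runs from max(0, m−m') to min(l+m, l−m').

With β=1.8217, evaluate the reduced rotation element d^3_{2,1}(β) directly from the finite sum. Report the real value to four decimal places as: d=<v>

d=0.5022

d^3_{2,1}(β=1.8217) via the finite sum:
With c≡cos(β/2)=0.613074 and s≡sin(β/2)=0.790025, N=[120·1·24·2]^{1/2}=75.894664
k∈{0,1} keeps every argument non-negative
  k=0: (−1)^1·75.8947/(24)·0.6131^5·0.7900^1 = -0.216375
  k=1: (−1)^2·75.8947/(12)·0.6131^3·0.7900^3 = +0.718609
d^3_{2,1}(1.8217) = -0.216375 +0.718609 = +0.502234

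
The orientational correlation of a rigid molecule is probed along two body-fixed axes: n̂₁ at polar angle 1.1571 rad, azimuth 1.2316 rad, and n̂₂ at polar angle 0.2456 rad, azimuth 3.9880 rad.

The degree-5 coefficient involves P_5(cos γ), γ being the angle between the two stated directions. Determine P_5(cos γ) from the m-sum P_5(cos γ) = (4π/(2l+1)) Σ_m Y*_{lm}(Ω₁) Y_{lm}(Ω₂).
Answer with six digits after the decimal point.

Term-by-term m-sum for l=5 (normalisation 4π/11 = 1.142397):
  term(m=-5) = 0.00004 - 0.00011j   from Y*(Ω₁)=0.29639 - 0.03730j, Y(Ω₂)=0.00018 - 0.00035j
  term(m=-4) = 0.00006 + 0.00206j   from Y*(Ω₁)=0.08808 - 0.40527j, Y(Ω₂)=-0.00483 + 0.00120j
  term(m=-3) = -0.00181 - 0.00410j   from Y*(Ω₁)=-0.10268 - 0.06341j, Y(Ω₂)=0.03060 + 0.02104j
  term(m=-2) = -0.03741 - 0.03630j   from Y*(Ω₁)=0.22912 - 0.18467j, Y(Ω₂)=-0.02156 - 0.17581j
  term(m=-1) = 0.09698 + 0.03932j   from Y*(Ω₁)=-0.06967 - 0.19746j, Y(Ω₂)=-0.33120 + 0.37430j
  term(m=+0) = 0.13965 + 0.00000j   from Y*(Ω₁)=0.25073 + 0.00000j, Y(Ω₂)=0.55696 + 0.00000j
  term(m=+1) = 0.09698 - 0.03932j   from Y*(Ω₁)=0.06967 - 0.19746j, Y(Ω₂)=0.33120 + 0.37430j
  term(m=+2) = -0.03741 + 0.03630j   from Y*(Ω₁)=0.22912 + 0.18467j, Y(Ω₂)=-0.02156 + 0.17581j
  term(m=+3) = -0.00181 + 0.00410j   from Y*(Ω₁)=0.10268 - 0.06341j, Y(Ω₂)=-0.03060 + 0.02104j
  term(m=+4) = 0.00006 - 0.00206j   from Y*(Ω₁)=0.08808 + 0.40527j, Y(Ω₂)=-0.00483 - 0.00120j
  term(m=+5) = 0.00004 + 0.00011j   from Y*(Ω₁)=-0.29639 - 0.03730j, Y(Ω₂)=-0.00018 - 0.00035j
Total Σ_m = 0.25539 + 0.00000j. Multiply by 1.142397: 0.29176 + 0.00000j. P_5(cos γ) = 0.291759

0.291759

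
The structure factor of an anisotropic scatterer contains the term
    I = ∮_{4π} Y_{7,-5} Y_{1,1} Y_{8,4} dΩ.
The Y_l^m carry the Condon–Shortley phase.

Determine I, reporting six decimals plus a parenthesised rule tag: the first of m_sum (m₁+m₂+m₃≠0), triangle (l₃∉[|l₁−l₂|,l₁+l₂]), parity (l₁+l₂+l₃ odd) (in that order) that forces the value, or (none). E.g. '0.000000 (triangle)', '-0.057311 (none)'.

Checks pass: Σm=0; 16 even; l₃=8∈[6,8].
(2·7+1)(2·1+1)(2·8+1) = 765
Δ: 0! 14! 2! / 17! → 1/2040
sum: t=0:+1/25401600 = 1/25401600
3j²(7 1 8; 0 0 0) = Δ·Π!·Σ² = 8/255  (sign +1)
sum: t=0:+1/1916006400 = 1/1916006400
3j²(7 1 8; -5 1 4) = Δ·Π!·Σ² = 1/340  (sign +1)
combine: 4πI² = 765·8/255·1/340 = 6/85
take √, sign +1: I = 0.07494820
No selection rule forces the value: the integral is nonzero (none).

0.074948 (none)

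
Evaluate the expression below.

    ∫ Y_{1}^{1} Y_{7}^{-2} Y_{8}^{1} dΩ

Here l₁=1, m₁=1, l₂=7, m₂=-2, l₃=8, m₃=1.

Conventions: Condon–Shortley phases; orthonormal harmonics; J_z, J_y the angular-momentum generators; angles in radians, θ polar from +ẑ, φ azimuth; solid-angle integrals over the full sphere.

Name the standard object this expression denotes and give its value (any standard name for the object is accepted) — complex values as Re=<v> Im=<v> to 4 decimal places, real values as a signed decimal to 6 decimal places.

This is a Gaunt coefficient — the integral of a triple product of spherical harmonics over the sphere.
Checks pass: Σm=0; 16 even; l₃=8∈[6,8].
(2·1+1)(2·7+1)(2·8+1) = 765
Δ: 0! 2! 14! / 17! → 1/2040
sum: t=0:+1/25401600 = 1/25401600
3j²(1 7 8; 0 0 0) = Δ·Π!·Σ² = 8/255  (sign +1)
sum: t=0:+1/87091200 = 1/87091200
3j²(1 7 8; 1 -2 1) = Δ·Π!·Σ² = 7/680  (sign -1)
combine: 4πI² = 765·8/255·7/680 = 21/85
take √, sign -1: I = -0.14021525

Gaunt coefficient, -0.140215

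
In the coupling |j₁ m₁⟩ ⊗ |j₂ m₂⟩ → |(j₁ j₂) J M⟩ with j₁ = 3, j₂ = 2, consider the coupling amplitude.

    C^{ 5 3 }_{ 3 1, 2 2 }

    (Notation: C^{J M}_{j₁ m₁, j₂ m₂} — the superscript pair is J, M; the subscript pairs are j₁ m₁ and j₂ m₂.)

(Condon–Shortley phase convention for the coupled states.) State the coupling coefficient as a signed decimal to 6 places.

+0.577350

j₁+j₂−J=0  J+j₁−j₂=6  J−j₁+j₂=4  j₁+j₂+J+1=11
(j₁±m₁, j₂±m₂, J±M) = (4,2,4,0,8,2)
P² = 442368
sum k=0..0:
  [0] +1/1152 = 1/1152
S = 1/1152
C² = P²·S² = 1/3 ; C = +0.577350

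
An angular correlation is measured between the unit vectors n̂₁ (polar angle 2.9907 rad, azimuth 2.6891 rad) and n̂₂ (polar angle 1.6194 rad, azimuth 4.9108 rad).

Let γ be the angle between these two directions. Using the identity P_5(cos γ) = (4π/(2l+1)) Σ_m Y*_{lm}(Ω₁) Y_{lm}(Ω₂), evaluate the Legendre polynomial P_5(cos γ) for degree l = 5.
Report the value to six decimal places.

-0.079821

Addition theorem: P_5(cos γ) = (4π/11) Σ_m Y*_{lm}(Ω₁) Y_{lm}(Ω₂), m = −5…5:
  m=-5: Y*=+0.000023+0.000027i  Y=+0.386260+0.252371i  product +0.000002+0.000016i
  m=-4: Y*=+0.000176+0.000720i  Y=-0.049769+0.050597i  product -0.000045-0.000027i
  m=-3: Y*=-0.001940+0.008954i  Y=+0.189179+0.279370i  product -0.002868+0.001152i
  m=-2: Y*=-0.045187+0.057530i  Y=-0.075226+0.031523i  product +0.001586-0.005752i
  m=-1: Y*=-0.319466+0.155303i  Y=+0.060980+0.303300i  product -0.066584-0.087424i
  m=+0: Y*=-0.782384-0.000000i  Y=-0.084293+0.000000i  product +0.065949+0.000000i
  m=+1: Y*=+0.319466+0.155303i  Y=-0.060980+0.303300i  product -0.066584+0.087424i
  m=+2: Y*=-0.045187-0.057530i  Y=-0.075226-0.031523i  product +0.001586+0.005752i
  m=+3: Y*=+0.001940+0.008954i  Y=-0.189179+0.279370i  product -0.002868-0.001152i
  m=+4: Y*=+0.000176-0.000720i  Y=-0.049769-0.050597i  product -0.000045+0.000027i
  m=+5: Y*=-0.000023+0.000027i  Y=-0.386260+0.252371i  product +0.000002-0.000016i
Accumulated sum -0.069872+0.000000i; after 4π/(2l+1) scaling, -0.079821+0.000000i ⇒ P_5 = -0.079821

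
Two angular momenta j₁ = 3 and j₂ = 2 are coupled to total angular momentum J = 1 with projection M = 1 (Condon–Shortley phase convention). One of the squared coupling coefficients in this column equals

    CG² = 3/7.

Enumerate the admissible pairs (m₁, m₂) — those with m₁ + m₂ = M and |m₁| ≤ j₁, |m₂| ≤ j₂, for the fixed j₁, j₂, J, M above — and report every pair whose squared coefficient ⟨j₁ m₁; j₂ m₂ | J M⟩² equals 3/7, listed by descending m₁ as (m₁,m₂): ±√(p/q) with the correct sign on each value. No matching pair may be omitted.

(3,-2): +√(3/7)

Admissible pairs with m₁+m₂ = M = 1: (-1,2), (0,1), (1,0), (2,-1), (3,-2)
  (m₁,m₂)=(3,-2): CG² = 3/7, CG = +√(3/7)   ← matches the target
  (m₁,m₂)=(2,-1): CG² = 2/7, CG = −√(2/7)
  (m₁,m₂)=(1,0): CG² = 6/35, CG = +√(6/35)
  (m₁,m₂)=(0,1): CG² = 3/35, CG = −√(3/35)
  (m₁,m₂)=(-1,2): CG² = 1/35, CG = +√(1/35)
Pairs with CG² = 3/7: (3,-2): +√(3/7)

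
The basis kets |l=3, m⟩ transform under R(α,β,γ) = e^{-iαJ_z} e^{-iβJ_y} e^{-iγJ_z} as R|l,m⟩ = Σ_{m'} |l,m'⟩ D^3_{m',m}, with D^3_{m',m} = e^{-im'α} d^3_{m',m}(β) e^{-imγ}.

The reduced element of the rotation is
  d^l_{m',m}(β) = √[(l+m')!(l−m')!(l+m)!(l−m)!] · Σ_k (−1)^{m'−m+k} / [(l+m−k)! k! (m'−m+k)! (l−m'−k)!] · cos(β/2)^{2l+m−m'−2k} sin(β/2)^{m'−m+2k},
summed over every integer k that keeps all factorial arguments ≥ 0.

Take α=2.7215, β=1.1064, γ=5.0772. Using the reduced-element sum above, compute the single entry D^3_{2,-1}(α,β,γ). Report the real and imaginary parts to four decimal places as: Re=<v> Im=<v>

Re=-0.4271 Im=0.1636

Split into d^3_{2,-1}(β=1.1064) × two z-phases.
Half-angle: c=0.850848, s=0.525413. N=√(120·1·2·24)=75.894664
Admissible k: 0..1 (factorial args all ≥0)
  k=0: (−1)^3·75.8947/(12)·0.8508^3·0.5254^3 = -0.565050
  k=1: (−1)^4·75.8947/(24)·0.8508^1·0.5254^5 = +0.107734
d^3_{2,-1}(1.1064) = -0.565050 +0.107734 = -0.457316
D = (+0.667325+0.744767i)·(-0.457316)·(+0.356773-0.934191i) = -0.427059+0.163580i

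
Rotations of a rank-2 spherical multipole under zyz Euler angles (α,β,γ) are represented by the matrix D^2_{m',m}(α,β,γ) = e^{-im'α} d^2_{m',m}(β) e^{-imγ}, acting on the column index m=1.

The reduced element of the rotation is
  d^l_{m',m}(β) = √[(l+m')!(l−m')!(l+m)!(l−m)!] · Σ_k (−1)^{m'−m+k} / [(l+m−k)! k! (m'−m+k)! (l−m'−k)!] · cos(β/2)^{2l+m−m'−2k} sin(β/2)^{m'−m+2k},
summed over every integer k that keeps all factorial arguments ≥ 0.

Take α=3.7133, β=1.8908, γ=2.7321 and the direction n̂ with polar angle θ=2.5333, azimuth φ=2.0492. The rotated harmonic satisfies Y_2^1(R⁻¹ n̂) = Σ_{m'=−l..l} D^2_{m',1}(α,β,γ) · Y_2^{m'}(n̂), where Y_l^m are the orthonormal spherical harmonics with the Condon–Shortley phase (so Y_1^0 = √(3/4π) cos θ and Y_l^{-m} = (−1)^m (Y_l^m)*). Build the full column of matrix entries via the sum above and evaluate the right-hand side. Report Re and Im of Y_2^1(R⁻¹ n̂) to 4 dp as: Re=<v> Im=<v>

Need the full column D^2_{m',1} for m'=−2..2 at α=3.7133, β=1.8908, γ=2.7321.
cos(β/2)=0.585419, sin(β/2)=0.810731
d^2_{-2,1}: single k=3 term ⇒ +0.623917;  D = -0.011161-0.623818i
d^2_{-1,1}: k∈[2..3] ⇒ +0.675784 -0.432024 = +0.243761;  D = +0.135537+0.202605i
d^2_{0,1}: k∈[1..2] ⇒ +0.398430 -0.764140 = -0.365710;  D = +0.335474+0.145605i
d^2_{1,1}: k∈[0..1] ⇒ +0.117454 -0.675784 = -0.558331;  D = -0.551001+0.090173i
d^2_{2,1}: single k=0 term ⇒ -0.325317;  D = +0.241565-0.217893i
Y_2^{m'}(θ=2.5333,φ=2.0492) and Σ D·Y over m':
  (-0.0112-0.6238i)·(-0.0727+0.1031i)  (+0.1355+0.2026i)·(+0.1668+0.3216i)  (+0.3355+0.1456i)·(+0.3218+0.0000i)  (-0.5510+0.0902i)·(-0.1668+0.3216i)  (+0.2416-0.2179i)·(-0.0727-0.1031i)
Y_2^1(R⁻¹ n̂) = +0.153402-0.032900i

Re=0.1534 Im=-0.0329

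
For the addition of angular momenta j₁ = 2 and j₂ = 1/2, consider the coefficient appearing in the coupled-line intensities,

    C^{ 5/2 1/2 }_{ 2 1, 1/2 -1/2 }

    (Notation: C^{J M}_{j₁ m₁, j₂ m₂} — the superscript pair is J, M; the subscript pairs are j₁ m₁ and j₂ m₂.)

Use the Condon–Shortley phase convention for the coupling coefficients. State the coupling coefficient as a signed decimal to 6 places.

+0.632456

√[6·0!4!1!/6! · 3!1!0!1!3!2!] = √(72/5)
  +(−1)^0/∏(0,0,1,0,3,1)! = 1/6  (running 1/6)
⟨..|..⟩ = √(72/5)·(1/6) = +0.632456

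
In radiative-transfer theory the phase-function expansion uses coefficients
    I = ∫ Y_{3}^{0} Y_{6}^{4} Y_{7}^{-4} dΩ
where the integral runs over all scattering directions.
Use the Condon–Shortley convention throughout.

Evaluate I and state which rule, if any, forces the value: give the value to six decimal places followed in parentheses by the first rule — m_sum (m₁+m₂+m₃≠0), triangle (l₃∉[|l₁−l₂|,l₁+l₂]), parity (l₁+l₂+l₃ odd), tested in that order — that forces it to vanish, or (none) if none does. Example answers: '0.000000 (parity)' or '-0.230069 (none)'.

-0.078810 (none)

Rules hold: Σm=0, L=16 even, 3≤7≤9.
N = 7·13·15 = 1365
Δ = 2!·4!·10!/17! = 1/2042040
Racah Σ t=0..2: t=0:+1/207360 t=1:−1/57600 t=2:+1/207360 = -1/129600
⇒ 3j(3 6 7; 0 0 0)² = 168/12155, sgn +1
Racah Σ t=0..2: t=0:+1/43545600 t=1:−1/1451520 t=2:+1/967680 = 1/2721600
⇒ 3j(3 6 7; 0 4 -4)² = 32/7735, sgn -1
4πI² = N·(3j₀)²·(3jₘ)² = 16128/206635
I = -1·√(0.0780507/4π) = -0.07881037
No selection rule forces the value: the integral is nonzero (none).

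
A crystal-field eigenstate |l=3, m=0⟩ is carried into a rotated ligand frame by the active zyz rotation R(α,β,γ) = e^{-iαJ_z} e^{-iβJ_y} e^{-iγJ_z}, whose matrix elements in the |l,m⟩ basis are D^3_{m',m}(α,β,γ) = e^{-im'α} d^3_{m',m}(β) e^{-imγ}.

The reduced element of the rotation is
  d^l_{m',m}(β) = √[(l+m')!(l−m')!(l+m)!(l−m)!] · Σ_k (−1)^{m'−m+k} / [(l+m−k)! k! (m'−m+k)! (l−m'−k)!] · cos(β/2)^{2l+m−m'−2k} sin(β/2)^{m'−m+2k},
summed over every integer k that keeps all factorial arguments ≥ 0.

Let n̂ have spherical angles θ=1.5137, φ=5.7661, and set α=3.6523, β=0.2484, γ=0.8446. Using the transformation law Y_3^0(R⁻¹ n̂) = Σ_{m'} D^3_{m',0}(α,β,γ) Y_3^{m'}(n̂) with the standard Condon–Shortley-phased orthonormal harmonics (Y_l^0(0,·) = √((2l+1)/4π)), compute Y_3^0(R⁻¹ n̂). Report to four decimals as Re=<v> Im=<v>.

Re=0.0794 Im=0.0000

Need the full column D^3_{m',0} for m'=−3..3 at α=3.6523, β=0.2484, γ=0.8446.
cos(β/2)=0.992297, sin(β/2)=0.123881
d^3_{-3,0}: single k=3 term ⇒ +0.008307;  D = -0.000321-0.008301i
d^3_{-2,0}: k∈[2..3] ⇒ +0.081496 -0.001270 = +0.080226;  D = +0.041891+0.068420i
d^3_{-1,0}: k∈[1..3] ⇒ +0.412861 -0.019304 +0.000100 = +0.393657;  D = -0.343426-0.192417i
d^3_{0,0}: k∈[0..3] ⇒ +0.954663 -0.133912 +0.002087 -0.000004 = +0.822835;  D = +0.822835+0.000000i
d^3_{1,0}: k∈[0..2] ⇒ -0.412861 +0.019304 -0.000100 = -0.393657;  D = +0.343426-0.192417i
d^3_{2,0}: k∈[0..1] ⇒ +0.081496 -0.001270 = +0.080226;  D = +0.041891-0.068420i
d^3_{3,0}: single k=0 term ⇒ -0.008307;  D = +0.000321-0.008301i
Y_3^{m'}(θ=1.5137,φ=5.7661) and Σ D·Y over m':
  (-0.0003-0.0083i)·(+0.0081+0.4151i)  (+0.0419+0.0684i)·(+0.0297+0.0500i)  (-0.3434-0.1924i)·(-0.2759-0.1569i)  (+0.8228+0.0000i)·(-0.0635+0.0000i)  (+0.3434-0.1924i)·(+0.2759-0.1569i)  (+0.0419-0.0684i)·(+0.0297-0.0500i)  (+0.0003-0.0083i)·(-0.0081+0.4151i)
Y_3^0(R⁻¹ n̂) = +0.079380+0.000000i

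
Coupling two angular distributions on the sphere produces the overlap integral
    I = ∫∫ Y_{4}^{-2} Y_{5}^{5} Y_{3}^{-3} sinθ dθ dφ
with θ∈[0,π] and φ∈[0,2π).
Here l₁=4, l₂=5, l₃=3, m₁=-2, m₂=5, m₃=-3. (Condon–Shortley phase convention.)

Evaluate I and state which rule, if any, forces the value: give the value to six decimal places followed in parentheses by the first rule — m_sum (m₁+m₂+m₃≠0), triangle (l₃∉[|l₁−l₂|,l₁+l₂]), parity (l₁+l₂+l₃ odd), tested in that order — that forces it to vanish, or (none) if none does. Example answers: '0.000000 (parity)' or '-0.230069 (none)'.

Checks pass: Σm=0; 12 even; l₃=3∈[1,9].
(2·4+1)(2·5+1)(2·3+1) = 693
Δ: 6! 2! 4! / 13! → 1/180180
sum: t=2:+1/576 t=3:−1/144 t=4:+1/576 = -1/288
3j²(4 5 3; 0 0 0) = Δ·Π!·Σ² = 20/1001  (sign +1)
sum: t=6:+1/34560 = 1/34560
3j²(4 5 3; -2 5 -3) = Δ·Π!·Σ² = 5/286  (sign +1)
combine: 4πI² = 693·20/1001·5/286 = 450/1859
take √, sign +1: I = 0.13879110
No selection rule forces the value: the integral is nonzero (none).

0.138791 (none)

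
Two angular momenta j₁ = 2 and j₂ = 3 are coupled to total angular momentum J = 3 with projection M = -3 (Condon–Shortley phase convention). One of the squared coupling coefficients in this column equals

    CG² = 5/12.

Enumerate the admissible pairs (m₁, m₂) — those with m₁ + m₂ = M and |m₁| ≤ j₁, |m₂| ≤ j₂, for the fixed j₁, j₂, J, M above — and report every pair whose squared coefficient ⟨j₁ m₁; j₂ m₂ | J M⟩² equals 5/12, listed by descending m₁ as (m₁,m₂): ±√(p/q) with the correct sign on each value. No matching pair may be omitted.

Admissible pairs with m₁+m₂ = M = -3: (-2,-1), (-1,-2), (0,-3)
  (m₁,m₂)=(0,-3): CG² = 5/12, CG = +√(5/12)   ← matches the target
  (m₁,m₂)=(-1,-2): CG² = 5/12, CG = −√(5/12)   ← matches the target
  (m₁,m₂)=(-2,-1): CG² = 1/6, CG = +√(1/6)
Pairs with CG² = 5/12: (0,-3): +√(5/12); (-1,-2): −√(5/12)

(0,-3): +√(5/12); (-1,-2): −√(5/12)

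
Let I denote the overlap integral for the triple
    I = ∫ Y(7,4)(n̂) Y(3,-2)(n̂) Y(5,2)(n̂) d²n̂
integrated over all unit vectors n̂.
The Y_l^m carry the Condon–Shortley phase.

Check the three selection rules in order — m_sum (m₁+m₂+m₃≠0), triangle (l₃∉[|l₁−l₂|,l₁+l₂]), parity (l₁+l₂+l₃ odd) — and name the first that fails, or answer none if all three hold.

azimuthal sum: 4 − 2 + 2 = 4  ✗
4 ≤ 5 ≤ 10 (triangle on l)
L = 7 + 3 + 5 = 15 (odd)

m_sum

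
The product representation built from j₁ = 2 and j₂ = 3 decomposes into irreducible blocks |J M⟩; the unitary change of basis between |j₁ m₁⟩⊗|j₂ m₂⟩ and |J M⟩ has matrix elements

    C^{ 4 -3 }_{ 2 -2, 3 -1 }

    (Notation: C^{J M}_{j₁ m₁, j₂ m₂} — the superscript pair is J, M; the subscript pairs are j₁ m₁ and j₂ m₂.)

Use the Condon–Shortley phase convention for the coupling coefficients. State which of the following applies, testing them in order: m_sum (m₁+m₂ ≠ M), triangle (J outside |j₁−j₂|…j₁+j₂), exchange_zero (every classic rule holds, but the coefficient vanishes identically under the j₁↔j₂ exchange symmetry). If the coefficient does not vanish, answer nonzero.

m-sum: m₁+m₂ = -2+(-1) = -3, M = -3  ✓
triangle: |j₁−j₂| = 1 ≤ J = 4 ≤ j₁+j₂ = 5  ✓
exchange: j₁≠j₂ or m₁≠m₂ — the exchange symmetry imposes no constraint here
value check: CG = −√(1/2) = -0.707107 ≠ 0

nonzero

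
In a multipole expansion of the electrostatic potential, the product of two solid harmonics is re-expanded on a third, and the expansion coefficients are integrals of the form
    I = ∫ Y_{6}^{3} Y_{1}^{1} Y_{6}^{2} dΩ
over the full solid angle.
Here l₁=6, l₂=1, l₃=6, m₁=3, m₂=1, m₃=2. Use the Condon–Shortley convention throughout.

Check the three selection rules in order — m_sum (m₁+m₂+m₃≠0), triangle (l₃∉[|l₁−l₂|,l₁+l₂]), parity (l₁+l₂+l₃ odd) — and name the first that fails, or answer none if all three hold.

Σmᵢ = 6  ✗
l₃∈[|l₁−l₂|,l₁+l₂]=[5,7], have l₃=6
Σlᵢ = 13 ⇒ odd

m_sum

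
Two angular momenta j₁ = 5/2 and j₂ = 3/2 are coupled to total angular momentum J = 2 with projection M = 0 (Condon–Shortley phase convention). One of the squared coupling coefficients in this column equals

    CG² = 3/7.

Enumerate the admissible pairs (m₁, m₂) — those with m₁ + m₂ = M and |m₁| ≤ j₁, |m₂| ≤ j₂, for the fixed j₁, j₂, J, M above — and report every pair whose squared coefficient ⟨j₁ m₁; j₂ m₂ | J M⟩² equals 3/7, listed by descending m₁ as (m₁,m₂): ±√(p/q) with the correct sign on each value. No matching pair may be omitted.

Admissible pairs with m₁+m₂ = M = 0: (-3/2,3/2), (-1/2,1/2), (1/2,-1/2), (3/2,-3/2)
  (m₁,m₂)=(3/2,-3/2): CG² = 3/7, CG = +√(3/7)   ← matches the target
  (m₁,m₂)=(1/2,-1/2): CG² = 1/14, CG = −√(1/14)
  (m₁,m₂)=(-1/2,1/2): CG² = 1/14, CG = −√(1/14)
  (m₁,m₂)=(-3/2,3/2): CG² = 3/7, CG = +√(3/7)   ← matches the target
Pairs with CG² = 3/7: (3/2,-3/2): +√(3/7); (-3/2,3/2): +√(3/7)

(3/2,-3/2): +√(3/7); (-3/2,3/2): +√(3/7)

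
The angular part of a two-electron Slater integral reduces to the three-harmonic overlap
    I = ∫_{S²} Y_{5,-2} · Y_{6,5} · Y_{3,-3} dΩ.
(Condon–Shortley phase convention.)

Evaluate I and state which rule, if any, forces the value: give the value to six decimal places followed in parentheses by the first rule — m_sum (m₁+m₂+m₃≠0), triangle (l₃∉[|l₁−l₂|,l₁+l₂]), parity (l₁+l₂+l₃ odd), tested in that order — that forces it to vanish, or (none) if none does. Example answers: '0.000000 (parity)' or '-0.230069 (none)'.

Rules hold: Σm=0, L=14 even, 1≤3≤11.
N = 11·13·7 = 1001
Δ = 8!·2!·4!/15! = 1/675675
Racah Σ t=3..5: t=3:−1/8640 t=4:+1/2304 t=5:−1/8640 = 7/34560
⇒ 3j(5 6 3; 0 0 0)² = 7/429, sgn -1
Racah Σ t=7..7: t=7:−1/241920 = -1/241920
⇒ 3j(5 6 3; -2 5 -3)² = 2/91, sgn -1
4πI² = N·(3j₀)²·(3jₘ)² = 14/39
I = +1·√(0.358974/4π) = 0.16901560
No selection rule forces the value: the integral is nonzero (none).

0.169016 (none)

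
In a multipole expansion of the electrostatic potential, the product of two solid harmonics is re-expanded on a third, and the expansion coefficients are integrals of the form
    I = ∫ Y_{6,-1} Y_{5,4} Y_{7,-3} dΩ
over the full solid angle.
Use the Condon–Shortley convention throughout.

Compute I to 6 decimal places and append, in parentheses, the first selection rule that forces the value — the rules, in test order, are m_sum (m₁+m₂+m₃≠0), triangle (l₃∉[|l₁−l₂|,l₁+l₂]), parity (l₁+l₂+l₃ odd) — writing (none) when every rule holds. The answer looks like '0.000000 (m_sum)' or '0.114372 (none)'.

-0.033132 (none)

Checks pass: Σm=0; 18 even; l₃=7∈[1,11].
(2·6+1)(2·5+1)(2·7+1) = 2145
Δ: 4! 8! 6! / 19! → 1/174594420
sum: t=0:+1/4147200 t=1:−1/207360 t=2:+1/82944 t=3:−1/207360 t=4:+1/4147200 = 1/345600
3j²(6 5 7; 0 0 0) = Δ·Π!·Σ² = 420/46189  (sign -1)
sum: t=3:−1/2488320 t=4:+1/2073600 = 1/12441600
3j²(6 5 7; -1 4 -3) = Δ·Π!·Σ² = 98/138567  (sign +1)
combine: 4πI² = 2145·420/46189·98/138567 = 205800/14919047
take √, sign -1: I = -0.03313197
No selection rule forces the value: the integral is nonzero (none).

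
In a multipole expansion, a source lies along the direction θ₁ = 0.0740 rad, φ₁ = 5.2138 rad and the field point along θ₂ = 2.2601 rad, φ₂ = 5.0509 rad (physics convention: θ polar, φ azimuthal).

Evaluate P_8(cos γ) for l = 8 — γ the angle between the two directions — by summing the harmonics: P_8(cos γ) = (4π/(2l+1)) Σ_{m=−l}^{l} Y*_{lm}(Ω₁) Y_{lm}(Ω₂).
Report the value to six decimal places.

0.154482

Term-by-term m-sum for l=8 (normalisation 4π/17 = 0.739198):
  m=-8: (-0.00000 - 0.00000j) × (-0.05882 - 0.02723j) = 0.00000 + 0.00000j  (running Σ = 0.00000 + 0.00000j)
  m=-7: (0.00000 - 0.00000j) × (0.14907 - 0.15311j) = -0.00000 - 0.00000j  (running Σ = -0.00000 - 0.00000j)
  m=-6: (0.00000 - 0.00000j) × (0.17893 + 0.36090j) = 0.00000 + 0.00000j  (running Σ = 0.00000 + 0.00000j)
  m=-5: (0.00001 + 0.00002j) × (-0.43091 + 0.05273j) = -0.00001 - 0.00001j  (running Σ = -0.00001 - 0.00001j)
  m=-4: (-0.00017 + 0.00036j) × (0.02885 - 0.13101j) = 0.00004 + 0.00003j  (running Σ = 0.00004 + 0.00003j)
  m=-3: (-0.00552 + 0.00037j) × (-0.24640 - 0.15286j) = 0.00142 + 0.00075j  (running Σ = 0.00145 + 0.00078j)
  m=-2: (-0.02944 - 0.04614j) × (0.23726 - 0.19070j) = -0.01579 - 0.00533j  (running Σ = -0.01433 - 0.00455j)
  m=-1: (0.16709 - 0.30483j) × (-0.05367 - 0.15244j) = -0.05544 - 0.00911j  (running Σ = -0.06977 - 0.01367j)
  m=0: (1.05123 + 0.00000j) × (0.33154 + 0.00000j) = 0.34852 + 0.00000j  (running Σ = 0.27876 - 0.01367j)
  m=1: (-0.16709 - 0.30483j) × (0.05367 - 0.15244j) = -0.05544 + 0.00911j  (running Σ = 0.22332 - 0.00455j)
  m=2: (-0.02944 + 0.04614j) × (0.23726 + 0.19070j) = -0.01579 + 0.00533j  (running Σ = 0.20753 + 0.00078j)
  m=3: (0.00552 + 0.00037j) × (0.24640 - 0.15286j) = 0.00142 - 0.00075j  (running Σ = 0.20895 + 0.00003j)
  m=4: (-0.00017 - 0.00036j) × (0.02885 + 0.13101j) = 0.00004 - 0.00003j  (running Σ = 0.20899 - 0.00001j)
  m=5: (-0.00001 + 0.00002j) × (0.43091 + 0.05273j) = -0.00001 + 0.00001j  (running Σ = 0.20899 + 0.00000j)
  m=6: (0.00000 + 0.00000j) × (0.17893 - 0.36090j) = 0.00000 - 0.00000j  (running Σ = 0.20899 - 0.00000j)
  m=7: (-0.00000 - 0.00000j) × (-0.14907 - 0.15311j) = -0.00000 + 0.00000j  (running Σ = 0.20899 + 0.00000j)
  m=8: (-0.00000 + 0.00000j) × (-0.05882 + 0.02723j) = 0.00000 - 0.00000j  (running Σ = 0.20899 - 0.00000j)
Accumulated sum 0.20899 - 0.00000j; after 4π/(2l+1) scaling, 0.15448 - 0.00000j ⇒ P_8 = 0.154482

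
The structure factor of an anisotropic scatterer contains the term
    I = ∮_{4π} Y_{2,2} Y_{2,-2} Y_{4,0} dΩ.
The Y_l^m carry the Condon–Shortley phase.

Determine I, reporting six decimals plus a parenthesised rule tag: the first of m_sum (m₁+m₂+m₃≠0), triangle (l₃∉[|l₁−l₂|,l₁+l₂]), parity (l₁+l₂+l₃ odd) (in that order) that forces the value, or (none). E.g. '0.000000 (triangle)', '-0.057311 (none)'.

0.040299 (none)

m-sum 0 ✓  L=8 even ✓  0≤4≤4 ✓
Π(2lᵢ+1) = 5×5×9 = 225
triangle coeff Δ(2,2,4) = 1/630
Σ_t [0,0]: t=0:+1/16 = 1/16
(3j)²=2/35 [(2 2 4; 0 0 0)], sign=+1
Σ_t [0,0]: t=0:+1/576 = 1/576
(3j)²=1/630 [(2 2 4; 2 -2 0)], sign=+1
⇒ 4πI² = 1/49
I = (+1)√(1/49/(4π)) = 0.04029926
No selection rule forces the value: the integral is nonzero (none).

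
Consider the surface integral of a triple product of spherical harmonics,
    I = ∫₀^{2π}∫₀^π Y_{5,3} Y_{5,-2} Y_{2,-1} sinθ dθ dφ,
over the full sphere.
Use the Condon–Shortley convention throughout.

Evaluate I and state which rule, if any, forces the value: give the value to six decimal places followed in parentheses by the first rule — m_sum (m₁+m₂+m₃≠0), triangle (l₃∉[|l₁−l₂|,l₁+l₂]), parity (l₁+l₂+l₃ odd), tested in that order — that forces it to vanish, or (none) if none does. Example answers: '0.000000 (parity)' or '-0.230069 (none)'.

-0.161739 (none)

Rules hold: Σm=0, L=12 even, 0≤2≤10.
N = 11·11·5 = 605
Δ = 8!·2!·2!/13! = 1/38610
Racah Σ t=3..5: t=3:−1/2880 t=4:+1/576 t=5:−1/2880 = 1/960
⇒ 3j(5 5 2; 0 0 0)² = 10/429, sgn +1
Racah Σ t=1..2: t=1:−1/10080 t=2:+1/2880 = 1/4032
⇒ 3j(5 5 2; 3 -2 -1)² = 10/429, sgn -1
4πI² = N·(3j₀)²·(3jₘ)² = 500/1521
I = -1·√(0.328731/4π) = -0.16173926
No selection rule forces the value: the integral is nonzero (none).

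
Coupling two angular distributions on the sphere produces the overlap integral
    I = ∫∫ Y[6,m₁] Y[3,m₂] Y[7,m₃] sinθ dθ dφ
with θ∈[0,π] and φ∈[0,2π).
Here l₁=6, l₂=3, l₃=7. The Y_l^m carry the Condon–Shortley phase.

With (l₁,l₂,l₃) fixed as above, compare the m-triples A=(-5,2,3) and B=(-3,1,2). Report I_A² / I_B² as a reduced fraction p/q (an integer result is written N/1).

3971/4107

Same 6,3,7: normalisation and zero-m 3j drop out of the ratio.
A: Δ: 2! 10! 4! / 17! → 1/2042040; sum: t=1:−1/87091200 t=2:+1/4354560 = 19/87091200; 3j²(6 3 7; -5 2 3) = Δ·Π!·Σ² = 361/37128  (sign +1)
B: Δ: 2! 10! 4! / 17! → 1/2042040; sum: t=0:+1/17418240 t=1:−1/483840 t=2:+1/241920 = 37/17418240; 3j²(6 3 7; -3 1 2) = Δ·Π!·Σ² = 1369/136136  (sign -1)
I_A²/I_B² = (361/37128)/(1369/136136) = 3971/4107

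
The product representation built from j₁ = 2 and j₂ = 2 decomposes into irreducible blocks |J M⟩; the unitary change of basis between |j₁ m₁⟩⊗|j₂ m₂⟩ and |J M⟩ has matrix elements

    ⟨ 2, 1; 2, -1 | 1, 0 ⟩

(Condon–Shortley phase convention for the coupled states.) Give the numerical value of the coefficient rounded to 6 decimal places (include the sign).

√[3·3!1!1!/6! · 3!1!1!3!1!1!] = √(9/10)
  +(−1)^0/∏(0,3,1,1,0,0)! = 1/6  (running 1/6)
  +(−1)^1/∏(1,2,0,0,1,1)! = -1/2  (running -1/3)
⟨..|..⟩ = √(9/10)·(-1/3) = -0.316228

-0.316228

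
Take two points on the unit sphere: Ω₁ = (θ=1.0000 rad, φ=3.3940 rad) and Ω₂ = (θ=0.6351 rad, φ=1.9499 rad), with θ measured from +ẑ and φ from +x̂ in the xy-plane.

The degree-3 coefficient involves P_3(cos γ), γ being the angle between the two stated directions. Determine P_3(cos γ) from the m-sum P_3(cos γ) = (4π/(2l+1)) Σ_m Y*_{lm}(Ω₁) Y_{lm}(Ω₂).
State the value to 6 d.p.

-0.438225

Summing Y*_{l m}(θ₁,φ₁)·Y_{l m}(θ₂,φ₂) over m ∈ [−3, 3]; prefactor 4π/(2·3+1) = 1.795196:
  [-3]  conj(Y_{3,-3})(Ω₁) = -0.18066 - 0.17076j ; Y_{3,-3}(Ω₂) = 0.07906 + 0.03659j ; Δ = -0.00803 - 0.02011j
  [-2]  conj(Y_{3,-2})(Ω₁) = 0.34221 + 0.18910j ; Y_{3,-2}(Ω₂) = -0.21024 + 0.19911j ; Δ = -0.10960 + 0.02838j
  [-1]  conj(Y_{3,-1})(Ω₁) = -0.12104 - 0.03122j ; Y_{3,-1}(Ω₂) = -0.15896 - 0.39902j ; Δ = 0.00678 + 0.05326j
  [+0]  conj(Y_{3,0})(Ω₁) = -0.31058 + 0.00000j ; Y_{3,0}(Ω₂) = 0.07217 + 0.00000j ; Δ = -0.02241 + 0.00000j
  [+1]  conj(Y_{3,1})(Ω₁) = 0.12104 - 0.03122j ; Y_{3,1}(Ω₂) = 0.15896 - 0.39902j ; Δ = 0.00678 - 0.05326j
  [+2]  conj(Y_{3,2})(Ω₁) = 0.34221 - 0.18910j ; Y_{3,2}(Ω₂) = -0.21024 - 0.19911j ; Δ = -0.10960 - 0.02838j
  [+3]  conj(Y_{3,3})(Ω₁) = 0.18066 - 0.17076j ; Y_{3,3}(Ω₂) = -0.07906 + 0.03659j ; Δ = -0.00803 + 0.02011j
Σ over m = -0.24411 + 0.00000j; ×(4π/7) → -0.43822 + 0.00000j. Real part: -0.438225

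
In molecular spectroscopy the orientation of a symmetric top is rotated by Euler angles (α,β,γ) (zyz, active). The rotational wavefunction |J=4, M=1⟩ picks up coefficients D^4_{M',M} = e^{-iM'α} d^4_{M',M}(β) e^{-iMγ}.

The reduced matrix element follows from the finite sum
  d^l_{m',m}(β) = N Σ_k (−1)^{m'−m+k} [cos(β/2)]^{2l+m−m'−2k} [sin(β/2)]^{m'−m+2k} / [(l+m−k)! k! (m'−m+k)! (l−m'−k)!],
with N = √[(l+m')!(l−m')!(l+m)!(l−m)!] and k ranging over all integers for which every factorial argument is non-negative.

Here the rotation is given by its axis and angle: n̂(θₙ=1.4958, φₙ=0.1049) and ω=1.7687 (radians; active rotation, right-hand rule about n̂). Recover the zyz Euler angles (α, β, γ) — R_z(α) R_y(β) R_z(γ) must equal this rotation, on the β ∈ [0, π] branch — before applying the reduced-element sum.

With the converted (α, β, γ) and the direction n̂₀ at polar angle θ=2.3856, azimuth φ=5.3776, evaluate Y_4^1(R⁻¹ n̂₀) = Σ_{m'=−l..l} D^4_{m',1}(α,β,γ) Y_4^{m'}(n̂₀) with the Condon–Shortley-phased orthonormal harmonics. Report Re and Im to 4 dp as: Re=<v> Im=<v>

Axis–angle → zyz. n̂ = (sinθₙcosφₙ, sinθₙsinφₙ, cosθₙ) = (+0.991708, +0.104413, +0.074926), ω = 1.7687.
R = I cosω + sinω [n̂]ₓ + (1−cosω) n̂n̂ᵀ gives
  R = [+0.980237, +0.050443, +0.191289; +0.197370, -0.183569, -0.962989; -0.013461, +0.981712, -0.189897]
β = atan2(√(R₁₃²+R₂₃²), R₃₃) = 1.761853; α = atan2(R₂₃, R₁₃) mod 2π = 4.908478; γ = atan2(R₃₂, −R₃₁) mod 2π = 1.557085
Need the full column D^4_{m',1} for m'=−4..4 at α=4.9085, β=1.7619, γ=1.5571.
cos(β/2)=0.636437, sin(β/2)=0.771329
d^4_{-4,1}: single k=5 term ⇒ +0.526693;  D = +0.377116-0.367681i
d^4_{-3,1}: k∈[4..5] ⇒ +0.768243 -0.677046 = +0.091196;  D = +0.075165+0.051642i
d^4_{-2,1}: k∈[3..5] ⇒ +0.677657 -1.493035 +0.438600 = -0.376778;  D = +0.148765-0.346165i
d^4_{-1,1}: k∈[2..5] ⇒ +0.395376 -1.742210 +1.279497 -0.125290 = -0.192627;  D = +0.188403+0.040117i
d^4_{0,1}: k∈[1..4] ⇒ +0.145895 -1.285764 +1.888557 -0.462325 = +0.286363;  D = +0.003926-0.286336i
d^4_{1,1}: k∈[0..3] ⇒ +0.026918 -0.593064 +1.742210 -0.852998 = +0.323066;  D = +0.317708-0.058594i
d^4_{2,1}: k∈[0..2] ⇒ -0.138408 +1.016486 -0.995357 = -0.117280;  D = -0.043334-0.108980i
d^4_{3,1}: k∈[0..1] ⇒ +0.313820 -0.768243 = -0.454422;  D = +0.381458-0.246961i
d^4_{4,1}: single k=0 term ⇒ -0.358582;  D = +0.249788+0.257269i
Y_4^{m'}(θ=2.3856,φ=5.3776) and Σ D·Y over m':
  (+0.3771-0.3677i)·(-0.0869-0.0453i)  (+0.0752+0.0516i)·(+0.2679-0.1212i)  (+0.1488-0.3462i)·(-0.1014+0.4137i)  (+0.1884+0.0401i)·(-0.1029-0.1311i)  (+0.0039-0.2863i)·(-0.3251+0.0000i)  (+0.3177-0.0586i)·(+0.1029-0.1311i)  (-0.0433-0.1090i)·(-0.1014-0.4137i)  (+0.3815-0.2470i)·(-0.2679-0.1212i)  (+0.2498+0.2573i)·(-0.0869+0.0453i)
Y_4^1(R⁻¹ n̂) = -0.091486+0.170672i

Re=-0.0915 Im=0.1707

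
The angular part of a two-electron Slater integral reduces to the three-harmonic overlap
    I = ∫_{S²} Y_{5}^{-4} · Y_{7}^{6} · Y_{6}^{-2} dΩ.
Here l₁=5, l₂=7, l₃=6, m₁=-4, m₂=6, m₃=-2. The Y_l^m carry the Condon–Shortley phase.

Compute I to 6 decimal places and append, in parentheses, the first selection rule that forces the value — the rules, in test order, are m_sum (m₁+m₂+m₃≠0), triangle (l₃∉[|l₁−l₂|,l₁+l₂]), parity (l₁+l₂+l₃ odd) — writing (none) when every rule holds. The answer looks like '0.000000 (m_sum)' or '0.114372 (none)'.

-0.164530 (none)

Checks pass: Σm=0; 18 even; l₃=6∈[2,12].
(2·5+1)(2·7+1)(2·6+1) = 2145
Δ: 6! 4! 8! / 19! → 1/174594420
sum: t=1:−1/4147200 t=2:+1/207360 t=3:−1/82944 t=4:+1/207360 t=5:−1/4147200 = -1/345600
3j²(5 7 6; 0 0 0) = Δ·Π!·Σ² = 420/46189  (sign -1)
sum: t=5:−1/116121600 t=6:+1/21772800 = 13/348364800
3j²(5 7 6; -4 6 -2) = Δ·Π!·Σ² = 169/9690  (sign +1)
combine: 4πI² = 2145·420/46189·169/9690 = 35490/104329
take √, sign -1: I = -0.16453017
No selection rule forces the value: the integral is nonzero (none).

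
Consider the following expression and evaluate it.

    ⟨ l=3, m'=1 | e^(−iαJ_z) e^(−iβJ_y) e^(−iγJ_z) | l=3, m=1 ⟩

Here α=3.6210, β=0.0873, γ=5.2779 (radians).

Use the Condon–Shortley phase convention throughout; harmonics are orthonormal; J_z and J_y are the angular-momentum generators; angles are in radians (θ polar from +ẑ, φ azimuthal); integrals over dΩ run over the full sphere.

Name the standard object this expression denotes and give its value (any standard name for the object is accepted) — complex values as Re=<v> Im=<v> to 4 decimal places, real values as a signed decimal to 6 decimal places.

This is a Wigner D-matrix element — the rotation-matrix element ⟨l m'| R(α,β,γ) |l m⟩ in the angular-momentum basis.
Split into d^3_{1,1}(β=0.0873) × two z-phases.
c=cos(0.087300/2)=0.999047, s=sin(0.087300/2)=0.043636; N=√[24·2·24·2]=48.000000
k: max(0,(1)−(1))=0 … min(3+(1),3−(1))=2
  k=0: (−1)^0·48.0000/(48)·0.9990^6·0.0436^0 = +0.994299
  k=1: (−1)^1·48.0000/(6)·0.9990^4·0.0436^2 = -0.015175
  k=2: (−1)^2·48.0000/(8)·0.9990^2·0.0436^4 = +0.000022
d^3_{1,1}(0.0873) = +0.994299 -0.015175 +0.000022 = +0.979145
Phases: e^{-i·(1)·3.6210}=-0.887268+0.461253i, e^{-i·(1)·5.2779}=+0.535847+0.844315i ⇒ D=-0.846847-0.491504i

Wigner D-matrix element, Re=-0.8468 Im=-0.4915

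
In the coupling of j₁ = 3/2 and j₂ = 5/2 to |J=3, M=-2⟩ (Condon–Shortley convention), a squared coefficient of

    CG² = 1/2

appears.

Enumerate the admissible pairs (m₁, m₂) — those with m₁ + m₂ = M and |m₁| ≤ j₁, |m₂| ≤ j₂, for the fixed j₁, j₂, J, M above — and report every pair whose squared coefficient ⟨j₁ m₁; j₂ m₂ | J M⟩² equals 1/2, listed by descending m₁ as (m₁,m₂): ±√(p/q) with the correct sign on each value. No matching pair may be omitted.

Admissible pairs with m₁+m₂ = M = -2: (-3/2,-1/2), (-1/2,-3/2), (1/2,-5/2)
  (m₁,m₂)=(1/2,-5/2): CG² = 5/12, CG = +√(5/12)
  (m₁,m₂)=(-1/2,-3/2): CG² = 1/12, CG = +√(1/12)
  (m₁,m₂)=(-3/2,-1/2): CG² = 1/2, CG = −√(1/2)   ← matches the target
Pairs with CG² = 1/2: (-3/2,-1/2): −√(1/2)

(-3/2,-1/2): −√(1/2)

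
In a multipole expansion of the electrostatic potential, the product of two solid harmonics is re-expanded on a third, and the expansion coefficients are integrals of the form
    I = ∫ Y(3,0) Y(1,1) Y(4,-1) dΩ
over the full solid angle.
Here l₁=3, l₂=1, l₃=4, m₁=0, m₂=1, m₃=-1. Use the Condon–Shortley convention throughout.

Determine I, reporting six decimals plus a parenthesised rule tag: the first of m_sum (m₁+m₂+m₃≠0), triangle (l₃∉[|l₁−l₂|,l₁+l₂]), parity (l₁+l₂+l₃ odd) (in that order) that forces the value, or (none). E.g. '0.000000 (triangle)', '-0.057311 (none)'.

Checks pass: Σm=0; 8 even; l₃=4∈[2,4].
(2·3+1)(2·1+1)(2·4+1) = 189
Δ: 0! 6! 2! / 9! → 1/252
sum: t=0:+1/36 = 1/36
3j²(3 1 4; 0 0 0) = Δ·Π!·Σ² = 4/63  (sign +1)
sum: t=0:+1/72 = 1/72
3j²(3 1 4; 0 1 -1) = Δ·Π!·Σ² = 5/126  (sign -1)
combine: 4πI² = 189·4/63·5/126 = 10/21
take √, sign -1: I = -0.19466390
No selection rule forces the value: the integral is nonzero (none).

-0.194664 (none)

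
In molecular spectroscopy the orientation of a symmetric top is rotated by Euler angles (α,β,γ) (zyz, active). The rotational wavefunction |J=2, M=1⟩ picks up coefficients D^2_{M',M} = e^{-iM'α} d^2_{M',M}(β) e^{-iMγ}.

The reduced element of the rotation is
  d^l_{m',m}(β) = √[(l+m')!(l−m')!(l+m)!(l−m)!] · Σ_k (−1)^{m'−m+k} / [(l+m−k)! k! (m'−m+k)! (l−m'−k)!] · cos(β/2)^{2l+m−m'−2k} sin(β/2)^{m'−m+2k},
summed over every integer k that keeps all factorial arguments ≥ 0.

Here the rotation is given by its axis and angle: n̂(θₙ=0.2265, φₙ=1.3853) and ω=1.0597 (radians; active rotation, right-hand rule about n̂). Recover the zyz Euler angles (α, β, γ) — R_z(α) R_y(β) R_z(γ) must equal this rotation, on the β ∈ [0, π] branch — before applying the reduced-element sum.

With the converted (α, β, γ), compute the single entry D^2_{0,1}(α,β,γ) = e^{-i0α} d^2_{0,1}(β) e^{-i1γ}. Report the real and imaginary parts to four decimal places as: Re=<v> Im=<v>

Axis–angle → zyz. n̂ = (sinθₙcosφₙ, sinθₙsinφₙ, cosθₙ) = (+0.041418, +0.220716, +0.974458), ω = 1.0597.
R = I cosω + sinω [n̂]ₓ + (1−cosω) n̂n̂ᵀ gives
  R = [+0.490010, -0.845261, +0.213129; +0.854601, +0.514021, +0.073751; -0.171892, +0.146002, +0.974237]
β = atan2(√(R₁₃²+R₂₃²), R₃₃) = 0.227486; α = atan2(R₂₃, R₁₃) mod 2π = 0.333142; γ = atan2(R₃₂, −R₃₁) mod 2π = 0.704135
First d^2_{0,1}(β=0.2275), then the phase factors e^{-i(0)α} and e^{-i(1)γ}:
Half-angle: c=0.993538, s=0.113498. N=√(2·2·6·1)=4.898979
k: max(0,(1)−(0))=1 … min(2+(1),2−(0))=2
  k=1: (−1)^0·4.8990/(2)·0.9935^3·0.1135^1 = +0.272657
  k=2: (−1)^1·4.8990/(2)·0.9935^1·0.1135^3 = -0.003558
d^2_{0,1}(0.2275) = +0.272657 -0.003558 = +0.269099
Phases: e^{-i·(0)·0.3331}=+1.000000+0.000000i, e^{-i·(1)·0.7041}=+0.762172-0.647375i ⇒ D=+0.205100-0.174208i

Re=0.2051 Im=-0.1742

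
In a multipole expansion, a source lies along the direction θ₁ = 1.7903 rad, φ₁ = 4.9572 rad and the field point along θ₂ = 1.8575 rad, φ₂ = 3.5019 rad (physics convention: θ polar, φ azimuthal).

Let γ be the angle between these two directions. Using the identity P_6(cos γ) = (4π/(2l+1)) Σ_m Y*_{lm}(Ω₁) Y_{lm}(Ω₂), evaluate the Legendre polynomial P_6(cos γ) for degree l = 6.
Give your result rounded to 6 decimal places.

Expand P_6 via completeness: Σ_{m} conj(Y_{6,m}) at Ω₁ times Y_{6,m} at Ω₂ —
  m=-6: Y*=-0.04249 - 0.41541j  Y=-0.20963 - 0.31239j  product -0.12086 + 0.10036j
  m=-5: Y*=-0.30351 + 0.10967j  Y=-0.08787 - 0.37404j  product 0.06769 + 0.10389j
  m=-4: Y*=-0.08638 - 0.12858j  Y=-0.00469 + 0.03603j  product 0.00504 - 0.00251j
  m=-3: Y*=-0.21903 + 0.24258j  Y=-0.16218 + 0.30414j  product -0.03826 - 0.10596j
  m=-2: Y*=-0.06044 - 0.03221j  Y=-0.05143 + 0.04517j  product 0.00456 - 0.00107j
  m=-1: Y*=-0.07749 + 0.31019j  Y=0.29405 - 0.11078j  product 0.01158 + 0.09980j
  m=+0: Y*=-0.04482 + 0.00000j  Y=0.09539 + 0.00000j  product -0.00428 + 0.00000j
  m=+1: Y*=0.07749 + 0.31019j  Y=-0.29405 - 0.11078j  product 0.01158 - 0.09980j
  m=+2: Y*=-0.06044 + 0.03221j  Y=-0.05143 - 0.04517j  product 0.00456 + 0.00107j
  m=+3: Y*=0.21903 + 0.24258j  Y=0.16218 + 0.30414j  product -0.03826 + 0.10596j
  m=+4: Y*=-0.08638 + 0.12858j  Y=-0.00469 - 0.03603j  product 0.00504 + 0.00251j
  m=+5: Y*=0.30351 + 0.10967j  Y=0.08787 - 0.37404j  product 0.06769 - 0.10389j
  m=+6: Y*=-0.04249 + 0.41541j  Y=-0.20963 + 0.31239j  product -0.12086 - 0.10036j
Σ over m = -0.14477 - 0.00000j; ×(4π/13) → -0.13994 - 0.00000j. Real part: -0.139940

-0.139940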